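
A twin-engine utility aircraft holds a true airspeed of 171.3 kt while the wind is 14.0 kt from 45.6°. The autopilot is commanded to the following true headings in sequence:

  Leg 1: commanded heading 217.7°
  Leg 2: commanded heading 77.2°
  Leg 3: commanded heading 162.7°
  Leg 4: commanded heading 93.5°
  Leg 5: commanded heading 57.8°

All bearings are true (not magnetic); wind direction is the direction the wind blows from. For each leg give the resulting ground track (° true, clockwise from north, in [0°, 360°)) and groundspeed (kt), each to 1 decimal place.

Leg 1: track=218.3°, groundspeed=185.2 kt
Leg 2: track=79.8°, groundspeed=159.5 kt
Leg 3: track=166.7°, groundspeed=178.1 kt
Leg 4: track=97.2°, groundspeed=162.2 kt
Leg 5: track=58.9°, groundspeed=157.6 kt

Leg 1: heading 217.7°; drift +0.6° → track 218.3°, groundspeed 185.2 kt
Leg 2: heading 77.2°; drift +2.6° → track 79.8°, groundspeed 159.5 kt
Leg 3: heading 162.7°; drift +4.0° → track 166.7°, groundspeed 178.1 kt
Leg 4: heading 93.5°; drift +3.7° → track 97.2°, groundspeed 162.2 kt
Leg 5: heading 57.8°; drift +1.1° → track 58.9°, groundspeed 157.6 kt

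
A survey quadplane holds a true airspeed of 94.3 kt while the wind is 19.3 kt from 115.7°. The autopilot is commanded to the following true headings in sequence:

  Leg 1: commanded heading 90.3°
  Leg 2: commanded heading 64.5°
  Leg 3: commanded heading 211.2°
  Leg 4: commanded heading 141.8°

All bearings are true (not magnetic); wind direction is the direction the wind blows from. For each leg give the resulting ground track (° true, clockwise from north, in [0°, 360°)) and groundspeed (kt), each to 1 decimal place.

Leg 1: heading 90.3°; drift -6.1° → track 84.2°, groundspeed 77.3 kt
Leg 2: heading 64.5°; drift -10.4° → track 54.1°, groundspeed 83.6 kt
Leg 3: heading 211.2°; drift +11.3° → track 222.5°, groundspeed 98.1 kt
Leg 4: heading 141.8°; drift +6.3° → track 148.1°, groundspeed 77.4 kt

Leg 1: track=84.2°, groundspeed=77.3 kt
Leg 2: track=54.1°, groundspeed=83.6 kt
Leg 3: track=222.5°, groundspeed=98.1 kt
Leg 4: track=148.1°, groundspeed=77.4 kt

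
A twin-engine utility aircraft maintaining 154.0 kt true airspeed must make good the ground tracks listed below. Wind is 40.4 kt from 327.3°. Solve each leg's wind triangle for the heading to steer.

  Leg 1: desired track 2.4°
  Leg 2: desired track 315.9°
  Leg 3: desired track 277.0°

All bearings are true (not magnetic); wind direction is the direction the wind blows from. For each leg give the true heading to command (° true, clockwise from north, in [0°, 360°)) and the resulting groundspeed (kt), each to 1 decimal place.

Leg 1: heading=353.7°, groundspeed=119.2 kt
Leg 2: heading=318.9°, groundspeed=114.2 kt
Leg 3: heading=288.6°, groundspeed=125.0 kt

Leg 1: desired track 2.4°; wind correction -8.7° → command heading 353.7°, groundspeed 119.2 kt
Leg 2: desired track 315.9°; wind correction +3.0° → command heading 318.9°, groundspeed 114.2 kt
Leg 3: desired track 277.0°; wind correction +11.6° → command heading 288.6°, groundspeed 125.0 kt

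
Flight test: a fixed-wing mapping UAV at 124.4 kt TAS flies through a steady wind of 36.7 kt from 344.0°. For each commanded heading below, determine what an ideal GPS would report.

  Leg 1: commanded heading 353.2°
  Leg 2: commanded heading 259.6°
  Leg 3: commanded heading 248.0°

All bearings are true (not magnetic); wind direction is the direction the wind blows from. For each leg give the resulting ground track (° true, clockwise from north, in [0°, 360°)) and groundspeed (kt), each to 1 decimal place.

Leg 1: heading 353.2°; drift +3.8° → track 357.0°, groundspeed 88.4 kt
Leg 2: heading 259.6°; drift -16.8° → track 242.8°, groundspeed 126.2 kt
Leg 3: heading 248.0°; drift -15.9° → track 232.1°, groundspeed 133.3 kt

Leg 1: track=357.0°, groundspeed=88.4 kt
Leg 2: track=242.8°, groundspeed=126.2 kt
Leg 3: track=232.1°, groundspeed=133.3 kt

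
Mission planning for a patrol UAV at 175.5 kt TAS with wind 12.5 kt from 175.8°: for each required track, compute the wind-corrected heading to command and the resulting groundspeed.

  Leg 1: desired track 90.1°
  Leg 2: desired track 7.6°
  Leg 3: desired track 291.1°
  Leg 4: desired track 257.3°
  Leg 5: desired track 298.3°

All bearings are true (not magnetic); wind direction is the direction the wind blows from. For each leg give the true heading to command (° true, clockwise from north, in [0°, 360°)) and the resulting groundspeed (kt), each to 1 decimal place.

Leg 1: heading=94.2°, groundspeed=174.1 kt
Leg 2: heading=8.4°, groundspeed=187.7 kt
Leg 3: heading=287.4°, groundspeed=180.5 kt
Leg 4: heading=253.3°, groundspeed=173.2 kt
Leg 5: heading=294.9°, groundspeed=181.9 kt

Leg 1: desired track 90.1°; wind correction +4.1° → command heading 94.2°, groundspeed 174.1 kt
Leg 2: desired track 7.6°; wind correction +0.8° → command heading 8.4°, groundspeed 187.7 kt
Leg 3: desired track 291.1°; wind correction -3.7° → command heading 287.4°, groundspeed 180.5 kt
Leg 4: desired track 257.3°; wind correction -4.0° → command heading 253.3°, groundspeed 173.2 kt
Leg 5: desired track 298.3°; wind correction -3.4° → command heading 294.9°, groundspeed 181.9 kt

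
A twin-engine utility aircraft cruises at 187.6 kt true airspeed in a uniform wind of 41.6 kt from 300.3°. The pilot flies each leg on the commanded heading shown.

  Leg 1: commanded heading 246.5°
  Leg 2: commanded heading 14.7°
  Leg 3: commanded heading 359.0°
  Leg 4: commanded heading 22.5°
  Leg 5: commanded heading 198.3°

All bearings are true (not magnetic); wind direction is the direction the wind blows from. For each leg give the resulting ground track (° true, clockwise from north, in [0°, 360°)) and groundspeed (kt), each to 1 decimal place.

Leg 1: heading 246.5°; drift -11.6° → track 234.9°, groundspeed 166.5 kt
Leg 2: heading 14.7°; drift +12.8° → track 27.5°, groundspeed 180.9 kt
Leg 3: heading 359.0°; drift +12.1° → track 11.1°, groundspeed 169.8 kt
Leg 4: heading 22.5°; drift +12.8° → track 35.3°, groundspeed 186.6 kt
Leg 5: heading 198.3°; drift -11.7° → track 186.6°, groundspeed 200.4 kt

Leg 1: track=234.9°, groundspeed=166.5 kt
Leg 2: track=27.5°, groundspeed=180.9 kt
Leg 3: track=11.1°, groundspeed=169.8 kt
Leg 4: track=35.3°, groundspeed=186.6 kt
Leg 5: track=186.6°, groundspeed=200.4 kt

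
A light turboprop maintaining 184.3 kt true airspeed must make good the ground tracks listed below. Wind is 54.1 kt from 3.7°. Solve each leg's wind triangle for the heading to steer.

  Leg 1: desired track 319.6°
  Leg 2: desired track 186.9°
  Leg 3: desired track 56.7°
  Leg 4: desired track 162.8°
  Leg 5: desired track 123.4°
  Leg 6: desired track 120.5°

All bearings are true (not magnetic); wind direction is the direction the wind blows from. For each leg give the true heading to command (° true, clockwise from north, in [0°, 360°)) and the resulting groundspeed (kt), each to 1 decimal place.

Leg 1: heading=331.4°, groundspeed=141.6 kt
Leg 2: heading=187.8°, groundspeed=238.3 kt
Leg 3: heading=43.1°, groundspeed=146.6 kt
Leg 4: heading=156.8°, groundspeed=233.8 kt
Leg 5: heading=108.6°, groundspeed=205.0 kt
Leg 6: heading=105.3°, groundspeed=202.3 kt

Leg 1: desired track 319.6°; wind correction +11.8° → command heading 331.4°, groundspeed 141.6 kt
Leg 2: desired track 186.9°; wind correction +0.9° → command heading 187.8°, groundspeed 238.3 kt
Leg 3: desired track 56.7°; wind correction -13.6° → command heading 43.1°, groundspeed 146.6 kt
Leg 4: desired track 162.8°; wind correction -6.0° → command heading 156.8°, groundspeed 233.8 kt
Leg 5: desired track 123.4°; wind correction -14.8° → command heading 108.6°, groundspeed 205.0 kt
Leg 6: desired track 120.5°; wind correction -15.2° → command heading 105.3°, groundspeed 202.3 kt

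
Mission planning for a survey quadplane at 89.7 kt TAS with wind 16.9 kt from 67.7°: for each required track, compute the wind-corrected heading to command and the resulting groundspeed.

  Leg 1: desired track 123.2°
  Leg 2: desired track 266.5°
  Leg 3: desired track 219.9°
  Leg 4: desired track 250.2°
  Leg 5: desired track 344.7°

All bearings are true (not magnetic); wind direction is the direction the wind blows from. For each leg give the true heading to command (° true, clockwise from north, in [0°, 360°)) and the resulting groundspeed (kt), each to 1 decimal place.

Leg 1: desired track 123.2°; wind correction -8.9° → command heading 114.3°, groundspeed 79.0 kt
Leg 2: desired track 266.5°; wind correction +3.5° → command heading 270.0°, groundspeed 105.5 kt
Leg 3: desired track 219.9°; wind correction -5.0° → command heading 214.9°, groundspeed 104.3 kt
Leg 4: desired track 250.2°; wind correction +0.5° → command heading 250.7°, groundspeed 106.6 kt
Leg 5: desired track 344.7°; wind correction +10.8° → command heading 355.5°, groundspeed 86.1 kt

Leg 1: heading=114.3°, groundspeed=79.0 kt
Leg 2: heading=270.0°, groundspeed=105.5 kt
Leg 3: heading=214.9°, groundspeed=104.3 kt
Leg 4: heading=250.7°, groundspeed=106.6 kt
Leg 5: heading=355.5°, groundspeed=86.1 kt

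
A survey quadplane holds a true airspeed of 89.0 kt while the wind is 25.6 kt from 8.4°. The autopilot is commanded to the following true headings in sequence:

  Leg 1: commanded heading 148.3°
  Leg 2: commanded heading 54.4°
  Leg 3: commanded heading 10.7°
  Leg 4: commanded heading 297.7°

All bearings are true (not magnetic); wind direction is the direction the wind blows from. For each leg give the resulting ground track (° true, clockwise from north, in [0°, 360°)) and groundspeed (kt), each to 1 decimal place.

Leg 1: track=156.9°, groundspeed=109.8 kt
Leg 2: track=68.9°, groundspeed=73.6 kt
Leg 3: track=11.6°, groundspeed=63.4 kt
Leg 4: track=281.0°, groundspeed=84.1 kt

Leg 1: heading 148.3°; drift +8.6° → track 156.9°, groundspeed 109.8 kt
Leg 2: heading 54.4°; drift +14.5° → track 68.9°, groundspeed 73.6 kt
Leg 3: heading 10.7°; drift +0.9° → track 11.6°, groundspeed 63.4 kt
Leg 4: heading 297.7°; drift -16.7° → track 281.0°, groundspeed 84.1 kt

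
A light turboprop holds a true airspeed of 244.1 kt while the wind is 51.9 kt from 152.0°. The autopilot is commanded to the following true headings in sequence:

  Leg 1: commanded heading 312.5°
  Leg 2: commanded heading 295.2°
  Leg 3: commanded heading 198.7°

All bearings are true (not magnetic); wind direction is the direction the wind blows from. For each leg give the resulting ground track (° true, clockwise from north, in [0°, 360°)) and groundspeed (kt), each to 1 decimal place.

Leg 1: track=315.9°, groundspeed=293.5 kt
Leg 2: track=301.4°, groundspeed=287.3 kt
Leg 3: track=209.0°, groundspeed=211.9 kt

Leg 1: heading 312.5°; drift +3.4° → track 315.9°, groundspeed 293.5 kt
Leg 2: heading 295.2°; drift +6.2° → track 301.4°, groundspeed 287.3 kt
Leg 3: heading 198.7°; drift +10.3° → track 209.0°, groundspeed 211.9 kt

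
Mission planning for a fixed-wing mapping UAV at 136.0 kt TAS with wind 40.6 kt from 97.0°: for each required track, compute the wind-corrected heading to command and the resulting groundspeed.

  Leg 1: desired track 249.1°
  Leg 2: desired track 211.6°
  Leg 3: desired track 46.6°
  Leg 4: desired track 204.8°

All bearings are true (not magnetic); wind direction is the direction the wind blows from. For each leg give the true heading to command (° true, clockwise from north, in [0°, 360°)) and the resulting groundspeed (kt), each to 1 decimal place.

Leg 1: heading=241.1°, groundspeed=170.5 kt
Leg 2: heading=195.9°, groundspeed=147.8 kt
Leg 3: heading=59.9°, groundspeed=106.5 kt
Leg 4: heading=188.3°, groundspeed=142.8 kt

Leg 1: desired track 249.1°; wind correction -8.0° → command heading 241.1°, groundspeed 170.5 kt
Leg 2: desired track 211.6°; wind correction -15.7° → command heading 195.9°, groundspeed 147.8 kt
Leg 3: desired track 46.6°; wind correction +13.3° → command heading 59.9°, groundspeed 106.5 kt
Leg 4: desired track 204.8°; wind correction -16.5° → command heading 188.3°, groundspeed 142.8 kt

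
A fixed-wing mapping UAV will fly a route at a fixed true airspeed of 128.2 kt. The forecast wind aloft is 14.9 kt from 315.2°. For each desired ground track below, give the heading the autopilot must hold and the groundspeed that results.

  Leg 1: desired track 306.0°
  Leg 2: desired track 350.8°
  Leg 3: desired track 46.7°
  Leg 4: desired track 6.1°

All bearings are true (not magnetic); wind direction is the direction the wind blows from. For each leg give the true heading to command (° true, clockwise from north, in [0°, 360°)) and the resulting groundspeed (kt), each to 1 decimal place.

Leg 1: desired track 306.0°; wind correction +1.1° → command heading 307.1°, groundspeed 113.5 kt
Leg 2: desired track 350.8°; wind correction -3.9° → command heading 346.9°, groundspeed 115.8 kt
Leg 3: desired track 46.7°; wind correction -6.7° → command heading 40.0°, groundspeed 127.7 kt
Leg 4: desired track 6.1°; wind correction -5.2° → command heading 0.9°, groundspeed 118.3 kt

Leg 1: heading=307.1°, groundspeed=113.5 kt
Leg 2: heading=346.9°, groundspeed=115.8 kt
Leg 3: heading=40.0°, groundspeed=127.7 kt
Leg 4: heading=0.9°, groundspeed=118.3 kt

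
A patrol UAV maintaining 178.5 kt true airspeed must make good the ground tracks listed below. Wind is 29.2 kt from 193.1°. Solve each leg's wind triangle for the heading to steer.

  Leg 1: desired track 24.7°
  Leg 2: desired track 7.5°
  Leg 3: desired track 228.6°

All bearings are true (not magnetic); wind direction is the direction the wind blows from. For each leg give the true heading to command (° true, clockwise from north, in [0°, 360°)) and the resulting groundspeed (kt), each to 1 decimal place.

Leg 1: heading=26.6°, groundspeed=207.0 kt
Leg 2: heading=6.6°, groundspeed=207.5 kt
Leg 3: heading=223.1°, groundspeed=153.9 kt

Leg 1: desired track 24.7°; wind correction +1.9° → command heading 26.6°, groundspeed 207.0 kt
Leg 2: desired track 7.5°; wind correction -0.9° → command heading 6.6°, groundspeed 207.5 kt
Leg 3: desired track 228.6°; wind correction -5.5° → command heading 223.1°, groundspeed 153.9 kt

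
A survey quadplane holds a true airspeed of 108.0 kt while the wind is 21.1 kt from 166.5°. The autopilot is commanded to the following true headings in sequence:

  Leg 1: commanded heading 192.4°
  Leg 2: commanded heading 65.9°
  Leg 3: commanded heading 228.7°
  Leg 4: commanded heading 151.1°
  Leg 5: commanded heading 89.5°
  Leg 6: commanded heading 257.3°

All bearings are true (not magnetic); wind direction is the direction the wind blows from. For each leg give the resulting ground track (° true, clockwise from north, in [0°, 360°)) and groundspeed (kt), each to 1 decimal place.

Leg 1: track=198.3°, groundspeed=89.5 kt
Leg 2: track=55.4°, groundspeed=113.8 kt
Leg 3: track=239.5°, groundspeed=99.9 kt
Leg 4: track=147.4°, groundspeed=87.8 kt
Leg 5: track=78.2°, groundspeed=105.3 kt
Leg 6: track=268.3°, groundspeed=110.3 kt

Leg 1: heading 192.4°; drift +5.9° → track 198.3°, groundspeed 89.5 kt
Leg 2: heading 65.9°; drift -10.5° → track 55.4°, groundspeed 113.8 kt
Leg 3: heading 228.7°; drift +10.8° → track 239.5°, groundspeed 99.9 kt
Leg 4: heading 151.1°; drift -3.7° → track 147.4°, groundspeed 87.8 kt
Leg 5: heading 89.5°; drift -11.3° → track 78.2°, groundspeed 105.3 kt
Leg 6: heading 257.3°; drift +11.0° → track 268.3°, groundspeed 110.3 kt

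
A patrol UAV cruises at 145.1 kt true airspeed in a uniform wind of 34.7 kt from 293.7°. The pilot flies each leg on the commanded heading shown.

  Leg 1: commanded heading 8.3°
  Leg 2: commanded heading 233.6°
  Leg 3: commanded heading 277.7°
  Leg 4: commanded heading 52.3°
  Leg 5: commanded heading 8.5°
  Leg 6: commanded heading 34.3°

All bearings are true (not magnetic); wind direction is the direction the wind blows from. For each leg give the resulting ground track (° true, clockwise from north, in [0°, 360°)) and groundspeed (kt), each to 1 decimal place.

Leg 1: track=22.1°, groundspeed=139.9 kt
Leg 2: track=220.4°, groundspeed=131.3 kt
Leg 3: track=272.8°, groundspeed=112.2 kt
Leg 4: track=63.0°, groundspeed=164.6 kt
Leg 5: track=22.3°, groundspeed=140.1 kt
Leg 6: track=47.0°, groundspeed=155.3 kt

Leg 1: heading 8.3°; drift +13.8° → track 22.1°, groundspeed 139.9 kt
Leg 2: heading 233.6°; drift -13.2° → track 220.4°, groundspeed 131.3 kt
Leg 3: heading 277.7°; drift -4.9° → track 272.8°, groundspeed 112.2 kt
Leg 4: heading 52.3°; drift +10.7° → track 63.0°, groundspeed 164.6 kt
Leg 5: heading 8.5°; drift +13.8° → track 22.3°, groundspeed 140.1 kt
Leg 6: heading 34.3°; drift +12.7° → track 47.0°, groundspeed 155.3 kt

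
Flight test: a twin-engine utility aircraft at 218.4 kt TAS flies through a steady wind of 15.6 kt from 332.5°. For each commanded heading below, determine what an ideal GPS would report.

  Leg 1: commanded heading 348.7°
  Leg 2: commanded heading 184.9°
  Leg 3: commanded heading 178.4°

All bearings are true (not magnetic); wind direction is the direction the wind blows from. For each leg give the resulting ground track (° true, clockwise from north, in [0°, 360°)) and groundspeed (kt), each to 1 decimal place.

Leg 1: heading 348.7°; drift +1.2° → track 349.9°, groundspeed 203.5 kt
Leg 2: heading 184.9°; drift -2.1° → track 182.8°, groundspeed 231.7 kt
Leg 3: heading 178.4°; drift -1.7° → track 176.7°, groundspeed 232.5 kt

Leg 1: track=349.9°, groundspeed=203.5 kt
Leg 2: track=182.8°, groundspeed=231.7 kt
Leg 3: track=176.7°, groundspeed=232.5 kt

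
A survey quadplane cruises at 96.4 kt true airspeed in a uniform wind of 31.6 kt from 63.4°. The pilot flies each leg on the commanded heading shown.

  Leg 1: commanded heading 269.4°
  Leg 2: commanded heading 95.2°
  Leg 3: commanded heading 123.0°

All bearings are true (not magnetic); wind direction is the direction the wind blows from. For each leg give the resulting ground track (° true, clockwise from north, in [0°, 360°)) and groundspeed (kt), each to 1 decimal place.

Leg 1: track=263.1°, groundspeed=125.6 kt
Leg 2: track=108.7°, groundspeed=71.5 kt
Leg 3: track=141.7°, groundspeed=84.9 kt

Leg 1: heading 269.4°; drift -6.3° → track 263.1°, groundspeed 125.6 kt
Leg 2: heading 95.2°; drift +13.5° → track 108.7°, groundspeed 71.5 kt
Leg 3: heading 123.0°; drift +18.7° → track 141.7°, groundspeed 84.9 kt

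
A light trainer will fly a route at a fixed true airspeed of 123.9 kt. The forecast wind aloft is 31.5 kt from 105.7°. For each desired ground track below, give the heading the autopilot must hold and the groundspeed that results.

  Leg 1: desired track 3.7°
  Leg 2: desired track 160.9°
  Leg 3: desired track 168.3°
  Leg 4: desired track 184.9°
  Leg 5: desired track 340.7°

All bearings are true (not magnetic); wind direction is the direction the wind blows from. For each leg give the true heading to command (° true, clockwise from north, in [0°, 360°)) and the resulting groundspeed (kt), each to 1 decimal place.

Leg 1: heading=18.1°, groundspeed=126.6 kt
Leg 2: heading=148.8°, groundspeed=103.2 kt
Leg 3: heading=155.3°, groundspeed=106.2 kt
Leg 4: heading=170.4°, groundspeed=114.1 kt
Leg 5: heading=352.7°, groundspeed=139.3 kt

Leg 1: desired track 3.7°; wind correction +14.4° → command heading 18.1°, groundspeed 126.6 kt
Leg 2: desired track 160.9°; wind correction -12.1° → command heading 148.8°, groundspeed 103.2 kt
Leg 3: desired track 168.3°; wind correction -13.0° → command heading 155.3°, groundspeed 106.2 kt
Leg 4: desired track 184.9°; wind correction -14.5° → command heading 170.4°, groundspeed 114.1 kt
Leg 5: desired track 340.7°; wind correction +12.0° → command heading 352.7°, groundspeed 139.3 kt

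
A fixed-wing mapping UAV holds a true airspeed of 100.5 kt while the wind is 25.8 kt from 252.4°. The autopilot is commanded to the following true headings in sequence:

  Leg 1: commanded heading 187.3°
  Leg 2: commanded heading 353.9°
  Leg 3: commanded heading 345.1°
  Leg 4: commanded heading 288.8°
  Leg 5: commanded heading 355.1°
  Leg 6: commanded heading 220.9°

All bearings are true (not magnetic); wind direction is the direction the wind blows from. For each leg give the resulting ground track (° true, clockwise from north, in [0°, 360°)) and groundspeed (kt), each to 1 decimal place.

Leg 1: track=172.7°, groundspeed=92.6 kt
Leg 2: track=7.4°, groundspeed=108.6 kt
Leg 3: track=359.3°, groundspeed=104.9 kt
Leg 4: track=299.7°, groundspeed=81.2 kt
Leg 5: track=8.4°, groundspeed=109.1 kt
Leg 6: track=211.2°, groundspeed=79.7 kt

Leg 1: heading 187.3°; drift -14.6° → track 172.7°, groundspeed 92.6 kt
Leg 2: heading 353.9°; drift +13.5° → track 7.4°, groundspeed 108.6 kt
Leg 3: heading 345.1°; drift +14.2° → track 359.3°, groundspeed 104.9 kt
Leg 4: heading 288.8°; drift +10.9° → track 299.7°, groundspeed 81.2 kt
Leg 5: heading 355.1°; drift +13.3° → track 8.4°, groundspeed 109.1 kt
Leg 6: heading 220.9°; drift -9.7° → track 211.2°, groundspeed 79.7 kt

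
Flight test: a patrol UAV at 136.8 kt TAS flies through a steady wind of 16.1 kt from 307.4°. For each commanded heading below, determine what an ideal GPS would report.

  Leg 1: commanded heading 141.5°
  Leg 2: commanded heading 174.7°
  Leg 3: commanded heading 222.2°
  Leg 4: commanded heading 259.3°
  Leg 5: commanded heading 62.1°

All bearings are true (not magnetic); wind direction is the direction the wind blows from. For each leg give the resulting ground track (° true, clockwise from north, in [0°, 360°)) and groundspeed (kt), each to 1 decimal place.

Leg 1: track=140.0°, groundspeed=152.5 kt
Leg 2: track=170.1°, groundspeed=148.2 kt
Leg 3: track=215.4°, groundspeed=136.4 kt
Leg 4: track=253.9°, groundspeed=126.6 kt
Leg 5: track=67.9°, groundspeed=144.3 kt

Leg 1: heading 141.5°; drift -1.5° → track 140.0°, groundspeed 152.5 kt
Leg 2: heading 174.7°; drift -4.6° → track 170.1°, groundspeed 148.2 kt
Leg 3: heading 222.2°; drift -6.8° → track 215.4°, groundspeed 136.4 kt
Leg 4: heading 259.3°; drift -5.4° → track 253.9°, groundspeed 126.6 kt
Leg 5: heading 62.1°; drift +5.8° → track 67.9°, groundspeed 144.3 kt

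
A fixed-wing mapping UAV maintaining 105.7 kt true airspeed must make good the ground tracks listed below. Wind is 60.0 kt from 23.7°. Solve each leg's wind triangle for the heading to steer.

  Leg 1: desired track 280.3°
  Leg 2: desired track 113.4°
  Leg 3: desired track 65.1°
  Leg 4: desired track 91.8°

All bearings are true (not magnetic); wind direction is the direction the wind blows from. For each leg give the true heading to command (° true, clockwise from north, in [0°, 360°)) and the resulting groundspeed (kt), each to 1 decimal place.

Leg 1: heading=313.8°, groundspeed=102.0 kt
Leg 2: heading=78.8°, groundspeed=86.7 kt
Leg 3: heading=43.1°, groundspeed=53.0 kt
Leg 4: heading=60.0°, groundspeed=67.5 kt

Leg 1: desired track 280.3°; wind correction +33.5° → command heading 313.8°, groundspeed 102.0 kt
Leg 2: desired track 113.4°; wind correction -34.6° → command heading 78.8°, groundspeed 86.7 kt
Leg 3: desired track 65.1°; wind correction -22.0° → command heading 43.1°, groundspeed 53.0 kt
Leg 4: desired track 91.8°; wind correction -31.8° → command heading 60.0°, groundspeed 67.5 kt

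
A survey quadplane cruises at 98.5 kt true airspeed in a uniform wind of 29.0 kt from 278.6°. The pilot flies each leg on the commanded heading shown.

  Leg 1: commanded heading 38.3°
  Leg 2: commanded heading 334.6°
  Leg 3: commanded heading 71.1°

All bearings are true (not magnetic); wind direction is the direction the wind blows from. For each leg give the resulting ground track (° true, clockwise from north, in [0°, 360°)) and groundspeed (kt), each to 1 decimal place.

Leg 1: heading 38.3°; drift +12.6° → track 50.9°, groundspeed 115.6 kt
Leg 2: heading 334.6°; drift +16.3° → track 350.9°, groundspeed 85.7 kt
Leg 3: heading 71.1°; drift +6.2° → track 77.3°, groundspeed 124.9 kt

Leg 1: track=50.9°, groundspeed=115.6 kt
Leg 2: track=350.9°, groundspeed=85.7 kt
Leg 3: track=77.3°, groundspeed=124.9 kt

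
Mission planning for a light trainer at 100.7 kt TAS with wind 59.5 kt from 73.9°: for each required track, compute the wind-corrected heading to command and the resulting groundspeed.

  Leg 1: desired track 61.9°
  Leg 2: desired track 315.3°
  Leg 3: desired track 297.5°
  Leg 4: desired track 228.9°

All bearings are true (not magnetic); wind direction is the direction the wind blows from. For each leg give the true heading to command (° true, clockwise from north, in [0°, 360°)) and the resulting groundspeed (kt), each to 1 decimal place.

Leg 1: heading=69.0°, groundspeed=41.7 kt
Leg 2: heading=346.5°, groundspeed=114.6 kt
Leg 3: heading=321.5°, groundspeed=135.0 kt
Leg 4: heading=214.4°, groundspeed=151.4 kt

Leg 1: desired track 61.9°; wind correction +7.1° → command heading 69.0°, groundspeed 41.7 kt
Leg 2: desired track 315.3°; wind correction +31.2° → command heading 346.5°, groundspeed 114.6 kt
Leg 3: desired track 297.5°; wind correction +24.0° → command heading 321.5°, groundspeed 135.0 kt
Leg 4: desired track 228.9°; wind correction -14.5° → command heading 214.4°, groundspeed 151.4 kt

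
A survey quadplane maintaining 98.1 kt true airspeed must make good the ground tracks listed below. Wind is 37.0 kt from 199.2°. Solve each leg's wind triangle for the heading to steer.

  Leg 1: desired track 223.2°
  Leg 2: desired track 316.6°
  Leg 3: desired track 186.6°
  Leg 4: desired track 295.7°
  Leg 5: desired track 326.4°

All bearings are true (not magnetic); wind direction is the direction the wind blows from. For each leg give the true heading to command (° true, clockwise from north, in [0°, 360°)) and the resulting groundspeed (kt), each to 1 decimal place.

Leg 1: desired track 223.2°; wind correction -8.8° → command heading 214.4°, groundspeed 63.1 kt
Leg 2: desired track 316.6°; wind correction -19.6° → command heading 297.0°, groundspeed 109.5 kt
Leg 3: desired track 186.6°; wind correction +4.7° → command heading 191.3°, groundspeed 61.7 kt
Leg 4: desired track 295.7°; wind correction -22.0° → command heading 273.7°, groundspeed 95.1 kt
Leg 5: desired track 326.4°; wind correction -17.5° → command heading 308.9°, groundspeed 115.9 kt

Leg 1: heading=214.4°, groundspeed=63.1 kt
Leg 2: heading=297.0°, groundspeed=109.5 kt
Leg 3: heading=191.3°, groundspeed=61.7 kt
Leg 4: heading=273.7°, groundspeed=95.1 kt
Leg 5: heading=308.9°, groundspeed=115.9 kt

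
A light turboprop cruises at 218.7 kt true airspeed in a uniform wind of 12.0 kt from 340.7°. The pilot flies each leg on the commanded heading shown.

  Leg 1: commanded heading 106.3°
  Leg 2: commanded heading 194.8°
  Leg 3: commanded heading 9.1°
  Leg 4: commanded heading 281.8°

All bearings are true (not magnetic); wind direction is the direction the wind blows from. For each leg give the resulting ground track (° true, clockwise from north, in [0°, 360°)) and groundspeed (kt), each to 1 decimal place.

Leg 1: heading 106.3°; drift +2.5° → track 108.8°, groundspeed 225.9 kt
Leg 2: heading 194.8°; drift -1.7° → track 193.1°, groundspeed 228.7 kt
Leg 3: heading 9.1°; drift +1.6° → track 10.7°, groundspeed 208.2 kt
Leg 4: heading 281.8°; drift -2.8° → track 279.0°, groundspeed 212.7 kt

Leg 1: track=108.8°, groundspeed=225.9 kt
Leg 2: track=193.1°, groundspeed=228.7 kt
Leg 3: track=10.7°, groundspeed=208.2 kt
Leg 4: track=279.0°, groundspeed=212.7 kt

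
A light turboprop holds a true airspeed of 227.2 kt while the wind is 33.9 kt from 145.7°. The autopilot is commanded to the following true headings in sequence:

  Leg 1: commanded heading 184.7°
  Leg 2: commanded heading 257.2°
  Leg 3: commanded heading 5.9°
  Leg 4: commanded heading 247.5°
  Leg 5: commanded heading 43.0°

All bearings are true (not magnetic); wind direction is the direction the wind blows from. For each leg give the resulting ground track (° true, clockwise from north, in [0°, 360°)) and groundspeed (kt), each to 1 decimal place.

Leg 1: track=190.8°, groundspeed=202.0 kt
Leg 2: track=264.7°, groundspeed=241.7 kt
Leg 3: track=1.0°, groundspeed=254.0 kt
Leg 4: track=255.6°, groundspeed=236.5 kt
Leg 5: track=35.0°, groundspeed=237.0 kt

Leg 1: heading 184.7°; drift +6.1° → track 190.8°, groundspeed 202.0 kt
Leg 2: heading 257.2°; drift +7.5° → track 264.7°, groundspeed 241.7 kt
Leg 3: heading 5.9°; drift -4.9° → track 1.0°, groundspeed 254.0 kt
Leg 4: heading 247.5°; drift +8.1° → track 255.6°, groundspeed 236.5 kt
Leg 5: heading 43.0°; drift -8.0° → track 35.0°, groundspeed 237.0 kt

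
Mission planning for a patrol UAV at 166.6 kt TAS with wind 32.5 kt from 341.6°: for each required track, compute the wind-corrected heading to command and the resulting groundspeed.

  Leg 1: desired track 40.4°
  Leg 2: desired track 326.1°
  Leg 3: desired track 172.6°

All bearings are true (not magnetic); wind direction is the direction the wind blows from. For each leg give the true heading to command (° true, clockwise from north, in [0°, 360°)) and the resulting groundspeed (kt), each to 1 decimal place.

Leg 1: heading=30.8°, groundspeed=147.4 kt
Leg 2: heading=329.1°, groundspeed=135.1 kt
Leg 3: heading=174.7°, groundspeed=198.4 kt

Leg 1: desired track 40.4°; wind correction -9.6° → command heading 30.8°, groundspeed 147.4 kt
Leg 2: desired track 326.1°; wind correction +3.0° → command heading 329.1°, groundspeed 135.1 kt
Leg 3: desired track 172.6°; wind correction +2.1° → command heading 174.7°, groundspeed 198.4 kt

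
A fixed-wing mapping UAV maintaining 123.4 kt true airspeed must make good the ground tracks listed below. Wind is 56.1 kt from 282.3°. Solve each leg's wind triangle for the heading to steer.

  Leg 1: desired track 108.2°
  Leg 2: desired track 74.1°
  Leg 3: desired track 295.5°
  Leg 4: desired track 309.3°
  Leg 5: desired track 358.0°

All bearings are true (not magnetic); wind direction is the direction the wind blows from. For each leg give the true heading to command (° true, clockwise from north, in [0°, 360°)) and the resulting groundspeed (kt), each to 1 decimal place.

Leg 1: heading=110.9°, groundspeed=179.1 kt
Leg 2: heading=61.7°, groundspeed=170.0 kt
Leg 3: heading=289.5°, groundspeed=68.1 kt
Leg 4: heading=297.4°, groundspeed=70.8 kt
Leg 5: heading=331.9°, groundspeed=96.9 kt

Leg 1: desired track 108.2°; wind correction +2.7° → command heading 110.9°, groundspeed 179.1 kt
Leg 2: desired track 74.1°; wind correction -12.4° → command heading 61.7°, groundspeed 170.0 kt
Leg 3: desired track 295.5°; wind correction -6.0° → command heading 289.5°, groundspeed 68.1 kt
Leg 4: desired track 309.3°; wind correction -11.9° → command heading 297.4°, groundspeed 70.8 kt
Leg 5: desired track 358.0°; wind correction -26.1° → command heading 331.9°, groundspeed 96.9 kt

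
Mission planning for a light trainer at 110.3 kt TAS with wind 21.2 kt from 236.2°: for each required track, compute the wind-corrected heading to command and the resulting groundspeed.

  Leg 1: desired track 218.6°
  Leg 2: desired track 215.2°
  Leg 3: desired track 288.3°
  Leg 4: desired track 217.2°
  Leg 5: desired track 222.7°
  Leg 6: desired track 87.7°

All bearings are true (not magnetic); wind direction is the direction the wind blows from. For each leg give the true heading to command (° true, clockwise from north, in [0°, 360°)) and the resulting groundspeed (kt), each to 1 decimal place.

Leg 1: heading=221.9°, groundspeed=89.9 kt
Leg 2: heading=219.1°, groundspeed=90.2 kt
Leg 3: heading=279.6°, groundspeed=96.0 kt
Leg 4: heading=220.8°, groundspeed=90.0 kt
Leg 5: heading=225.3°, groundspeed=89.6 kt
Leg 6: heading=93.5°, groundspeed=127.8 kt

Leg 1: desired track 218.6°; wind correction +3.3° → command heading 221.9°, groundspeed 89.9 kt
Leg 2: desired track 215.2°; wind correction +3.9° → command heading 219.1°, groundspeed 90.2 kt
Leg 3: desired track 288.3°; wind correction -8.7° → command heading 279.6°, groundspeed 96.0 kt
Leg 4: desired track 217.2°; wind correction +3.6° → command heading 220.8°, groundspeed 90.0 kt
Leg 5: desired track 222.7°; wind correction +2.6° → command heading 225.3°, groundspeed 89.6 kt
Leg 6: desired track 87.7°; wind correction +5.8° → command heading 93.5°, groundspeed 127.8 kt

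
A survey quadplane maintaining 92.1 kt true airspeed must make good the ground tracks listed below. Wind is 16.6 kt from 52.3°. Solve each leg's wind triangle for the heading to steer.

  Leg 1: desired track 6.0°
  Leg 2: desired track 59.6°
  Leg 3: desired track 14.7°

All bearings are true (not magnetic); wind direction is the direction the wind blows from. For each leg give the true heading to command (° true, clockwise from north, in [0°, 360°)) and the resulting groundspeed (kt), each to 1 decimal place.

Leg 1: desired track 6.0°; wind correction +7.5° → command heading 13.5°, groundspeed 79.8 kt
Leg 2: desired track 59.6°; wind correction -1.3° → command heading 58.3°, groundspeed 75.6 kt
Leg 3: desired track 14.7°; wind correction +6.3° → command heading 21.0°, groundspeed 78.4 kt

Leg 1: heading=13.5°, groundspeed=79.8 kt
Leg 2: heading=58.3°, groundspeed=75.6 kt
Leg 3: heading=21.0°, groundspeed=78.4 kt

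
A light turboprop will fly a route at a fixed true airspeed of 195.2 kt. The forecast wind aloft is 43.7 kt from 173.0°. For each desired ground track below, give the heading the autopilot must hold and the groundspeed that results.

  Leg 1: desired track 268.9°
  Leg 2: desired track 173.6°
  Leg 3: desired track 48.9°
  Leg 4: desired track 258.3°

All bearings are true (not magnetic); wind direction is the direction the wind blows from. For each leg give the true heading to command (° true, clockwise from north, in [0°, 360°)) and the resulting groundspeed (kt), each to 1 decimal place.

Leg 1: heading=256.0°, groundspeed=194.8 kt
Leg 2: heading=173.5°, groundspeed=151.5 kt
Leg 3: heading=59.6°, groundspeed=216.3 kt
Leg 4: heading=245.4°, groundspeed=186.7 kt

Leg 1: desired track 268.9°; wind correction -12.9° → command heading 256.0°, groundspeed 194.8 kt
Leg 2: desired track 173.6°; wind correction -0.1° → command heading 173.5°, groundspeed 151.5 kt
Leg 3: desired track 48.9°; wind correction +10.7° → command heading 59.6°, groundspeed 216.3 kt
Leg 4: desired track 258.3°; wind correction -12.9° → command heading 245.4°, groundspeed 186.7 kt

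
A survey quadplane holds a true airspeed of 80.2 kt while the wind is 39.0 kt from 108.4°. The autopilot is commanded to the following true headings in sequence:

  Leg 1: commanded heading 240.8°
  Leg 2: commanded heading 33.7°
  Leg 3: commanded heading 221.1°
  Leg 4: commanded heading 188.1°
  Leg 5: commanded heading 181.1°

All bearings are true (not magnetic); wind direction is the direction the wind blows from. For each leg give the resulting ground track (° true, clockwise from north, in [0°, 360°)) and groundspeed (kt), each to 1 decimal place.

Leg 1: heading 240.8°; drift +15.1° → track 255.9°, groundspeed 110.3 kt
Leg 2: heading 33.7°; drift -28.3° → track 5.4°, groundspeed 79.4 kt
Leg 3: heading 221.1°; drift +20.7° → track 241.8°, groundspeed 101.8 kt
Leg 4: heading 188.1°; drift +27.7° → track 215.8°, groundspeed 82.7 kt
Leg 5: heading 181.1°; drift +28.5° → track 209.6°, groundspeed 78.1 kt

Leg 1: track=255.9°, groundspeed=110.3 kt
Leg 2: track=5.4°, groundspeed=79.4 kt
Leg 3: track=241.8°, groundspeed=101.8 kt
Leg 4: track=215.8°, groundspeed=82.7 kt
Leg 5: track=209.6°, groundspeed=78.1 kt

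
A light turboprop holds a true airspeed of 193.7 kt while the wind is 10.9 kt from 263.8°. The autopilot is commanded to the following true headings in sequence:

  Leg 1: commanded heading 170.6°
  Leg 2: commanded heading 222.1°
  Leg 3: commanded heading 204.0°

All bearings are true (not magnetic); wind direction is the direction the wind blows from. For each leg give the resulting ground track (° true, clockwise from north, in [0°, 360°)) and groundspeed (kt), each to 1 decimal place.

Leg 1: heading 170.6°; drift -3.2° → track 167.4°, groundspeed 194.6 kt
Leg 2: heading 222.1°; drift -2.2° → track 219.9°, groundspeed 185.7 kt
Leg 3: heading 204.0°; drift -2.9° → track 201.1°, groundspeed 188.5 kt

Leg 1: track=167.4°, groundspeed=194.6 kt
Leg 2: track=219.9°, groundspeed=185.7 kt
Leg 3: track=201.1°, groundspeed=188.5 kt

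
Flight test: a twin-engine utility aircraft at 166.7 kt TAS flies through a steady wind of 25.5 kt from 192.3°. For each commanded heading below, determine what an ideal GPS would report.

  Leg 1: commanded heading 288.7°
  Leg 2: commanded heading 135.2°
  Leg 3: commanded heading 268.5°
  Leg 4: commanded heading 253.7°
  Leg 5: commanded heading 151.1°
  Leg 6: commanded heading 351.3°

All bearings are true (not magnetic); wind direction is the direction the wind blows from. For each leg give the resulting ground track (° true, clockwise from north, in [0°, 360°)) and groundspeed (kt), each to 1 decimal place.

Leg 1: track=297.2°, groundspeed=171.4 kt
Leg 2: track=127.2°, groundspeed=154.3 kt
Leg 3: track=277.3°, groundspeed=162.5 kt
Leg 4: track=261.9°, groundspeed=156.1 kt
Leg 5: track=144.6°, groundspeed=148.5 kt
Leg 6: track=354.0°, groundspeed=190.7 kt

Leg 1: heading 288.7°; drift +8.5° → track 297.2°, groundspeed 171.4 kt
Leg 2: heading 135.2°; drift -8.0° → track 127.2°, groundspeed 154.3 kt
Leg 3: heading 268.5°; drift +8.8° → track 277.3°, groundspeed 162.5 kt
Leg 4: heading 253.7°; drift +8.2° → track 261.9°, groundspeed 156.1 kt
Leg 5: heading 151.1°; drift -6.5° → track 144.6°, groundspeed 148.5 kt
Leg 6: heading 351.3°; drift +2.7° → track 354.0°, groundspeed 190.7 kt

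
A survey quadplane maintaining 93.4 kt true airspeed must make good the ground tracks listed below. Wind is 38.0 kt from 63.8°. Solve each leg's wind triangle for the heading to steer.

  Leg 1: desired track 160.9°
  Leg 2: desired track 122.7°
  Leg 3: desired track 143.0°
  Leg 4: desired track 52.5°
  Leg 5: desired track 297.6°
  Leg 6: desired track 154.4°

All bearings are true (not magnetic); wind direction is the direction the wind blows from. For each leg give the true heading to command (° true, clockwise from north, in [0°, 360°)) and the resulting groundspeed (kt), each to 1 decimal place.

Leg 1: heading=137.1°, groundspeed=90.1 kt
Leg 2: heading=102.3°, groundspeed=67.9 kt
Leg 3: heading=119.4°, groundspeed=78.5 kt
Leg 4: heading=57.1°, groundspeed=55.8 kt
Leg 5: heading=316.8°, groundspeed=110.7 kt
Leg 6: heading=130.4°, groundspeed=85.7 kt

Leg 1: desired track 160.9°; wind correction -23.8° → command heading 137.1°, groundspeed 90.1 kt
Leg 2: desired track 122.7°; wind correction -20.4° → command heading 102.3°, groundspeed 67.9 kt
Leg 3: desired track 143.0°; wind correction -23.6° → command heading 119.4°, groundspeed 78.5 kt
Leg 4: desired track 52.5°; wind correction +4.6° → command heading 57.1°, groundspeed 55.8 kt
Leg 5: desired track 297.6°; wind correction +19.2° → command heading 316.8°, groundspeed 110.7 kt
Leg 6: desired track 154.4°; wind correction -24.0° → command heading 130.4°, groundspeed 85.7 kt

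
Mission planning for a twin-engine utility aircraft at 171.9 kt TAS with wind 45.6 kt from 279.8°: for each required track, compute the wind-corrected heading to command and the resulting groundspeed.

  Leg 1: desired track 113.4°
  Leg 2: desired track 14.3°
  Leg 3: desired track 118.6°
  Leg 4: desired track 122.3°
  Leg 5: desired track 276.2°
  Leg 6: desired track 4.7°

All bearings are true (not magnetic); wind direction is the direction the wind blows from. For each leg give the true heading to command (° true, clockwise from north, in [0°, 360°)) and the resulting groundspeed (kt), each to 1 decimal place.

Leg 1: desired track 113.4°; wind correction +3.6° → command heading 117.0°, groundspeed 215.9 kt
Leg 2: desired track 14.3°; wind correction -15.3° → command heading 359.0°, groundspeed 169.4 kt
Leg 3: desired track 118.6°; wind correction +4.9° → command heading 123.5°, groundspeed 214.4 kt
Leg 4: desired track 122.3°; wind correction +5.8° → command heading 128.1°, groundspeed 213.1 kt
Leg 5: desired track 276.2°; wind correction +1.0° → command heading 277.2°, groundspeed 126.4 kt
Leg 6: desired track 4.7°; wind correction -15.3° → command heading 349.4°, groundspeed 161.7 kt

Leg 1: heading=117.0°, groundspeed=215.9 kt
Leg 2: heading=359.0°, groundspeed=169.4 kt
Leg 3: heading=123.5°, groundspeed=214.4 kt
Leg 4: heading=128.1°, groundspeed=213.1 kt
Leg 5: heading=277.2°, groundspeed=126.4 kt
Leg 6: heading=349.4°, groundspeed=161.7 kt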